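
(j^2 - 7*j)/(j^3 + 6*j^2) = (j - 7)/(j*(j + 6))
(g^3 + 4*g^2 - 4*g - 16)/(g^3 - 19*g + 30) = (g^2 + 6*g + 8)/(g^2 + 2*g - 15)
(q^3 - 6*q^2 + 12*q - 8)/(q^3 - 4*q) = (q^2 - 4*q + 4)/(q*(q + 2))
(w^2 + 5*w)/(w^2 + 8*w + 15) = w/(w + 3)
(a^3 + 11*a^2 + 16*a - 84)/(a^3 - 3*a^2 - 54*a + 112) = (a + 6)/(a - 8)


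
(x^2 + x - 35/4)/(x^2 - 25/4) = (2*x + 7)/(2*x + 5)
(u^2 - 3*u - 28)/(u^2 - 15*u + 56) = (u + 4)/(u - 8)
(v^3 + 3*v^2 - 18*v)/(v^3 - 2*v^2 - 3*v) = (v + 6)/(v + 1)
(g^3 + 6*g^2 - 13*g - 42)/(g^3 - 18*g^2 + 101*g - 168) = (g^2 + 9*g + 14)/(g^2 - 15*g + 56)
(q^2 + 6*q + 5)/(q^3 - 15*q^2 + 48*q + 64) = (q + 5)/(q^2 - 16*q + 64)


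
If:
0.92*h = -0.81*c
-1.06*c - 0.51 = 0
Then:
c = -0.48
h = 0.42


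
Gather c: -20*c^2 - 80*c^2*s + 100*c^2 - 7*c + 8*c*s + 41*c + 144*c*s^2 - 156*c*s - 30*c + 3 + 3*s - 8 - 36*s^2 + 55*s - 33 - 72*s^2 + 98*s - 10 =c^2*(80 - 80*s) + c*(144*s^2 - 148*s + 4) - 108*s^2 + 156*s - 48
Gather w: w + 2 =w + 2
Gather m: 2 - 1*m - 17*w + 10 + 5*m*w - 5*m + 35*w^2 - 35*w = m*(5*w - 6) + 35*w^2 - 52*w + 12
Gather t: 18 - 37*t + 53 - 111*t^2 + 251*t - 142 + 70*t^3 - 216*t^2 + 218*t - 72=70*t^3 - 327*t^2 + 432*t - 143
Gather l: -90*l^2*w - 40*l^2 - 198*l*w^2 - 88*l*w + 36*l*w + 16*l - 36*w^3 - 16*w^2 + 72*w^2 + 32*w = l^2*(-90*w - 40) + l*(-198*w^2 - 52*w + 16) - 36*w^3 + 56*w^2 + 32*w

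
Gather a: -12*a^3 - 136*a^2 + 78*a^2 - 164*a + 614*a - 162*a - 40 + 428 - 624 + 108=-12*a^3 - 58*a^2 + 288*a - 128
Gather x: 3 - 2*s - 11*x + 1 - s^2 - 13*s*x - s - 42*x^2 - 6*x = -s^2 - 3*s - 42*x^2 + x*(-13*s - 17) + 4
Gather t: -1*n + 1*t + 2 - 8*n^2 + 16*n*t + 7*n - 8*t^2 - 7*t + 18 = -8*n^2 + 6*n - 8*t^2 + t*(16*n - 6) + 20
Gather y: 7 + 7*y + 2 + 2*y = 9*y + 9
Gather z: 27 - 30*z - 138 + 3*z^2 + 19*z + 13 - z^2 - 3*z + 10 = 2*z^2 - 14*z - 88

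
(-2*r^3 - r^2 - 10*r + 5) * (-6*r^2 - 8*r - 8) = 12*r^5 + 22*r^4 + 84*r^3 + 58*r^2 + 40*r - 40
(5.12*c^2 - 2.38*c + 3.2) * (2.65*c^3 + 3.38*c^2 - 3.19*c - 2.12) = 13.568*c^5 + 10.9986*c^4 - 15.8972*c^3 + 7.5538*c^2 - 5.1624*c - 6.784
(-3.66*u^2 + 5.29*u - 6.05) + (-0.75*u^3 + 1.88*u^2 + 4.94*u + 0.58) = -0.75*u^3 - 1.78*u^2 + 10.23*u - 5.47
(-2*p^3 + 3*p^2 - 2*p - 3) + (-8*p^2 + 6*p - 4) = -2*p^3 - 5*p^2 + 4*p - 7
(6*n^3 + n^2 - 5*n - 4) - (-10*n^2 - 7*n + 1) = 6*n^3 + 11*n^2 + 2*n - 5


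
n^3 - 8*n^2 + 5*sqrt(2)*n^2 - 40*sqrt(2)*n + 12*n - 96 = (n - 8)*(n + 2*sqrt(2))*(n + 3*sqrt(2))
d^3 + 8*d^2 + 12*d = d*(d + 2)*(d + 6)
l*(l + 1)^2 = l^3 + 2*l^2 + l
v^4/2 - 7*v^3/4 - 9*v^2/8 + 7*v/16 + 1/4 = (v/2 + 1/4)*(v - 4)*(v - 1/2)*(v + 1/2)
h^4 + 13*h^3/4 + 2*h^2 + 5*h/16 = h*(h + 1/4)*(h + 1/2)*(h + 5/2)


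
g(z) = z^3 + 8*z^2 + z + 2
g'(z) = 3*z^2 + 16*z + 1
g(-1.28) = 11.73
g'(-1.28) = -14.56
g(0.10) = 2.18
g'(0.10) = 2.63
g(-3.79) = 58.68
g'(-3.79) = -16.55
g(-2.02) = 24.38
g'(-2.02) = -19.08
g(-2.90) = 41.99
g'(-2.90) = -20.17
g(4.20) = 221.41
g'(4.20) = 121.12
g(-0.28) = 2.33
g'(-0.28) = -3.24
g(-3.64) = 56.13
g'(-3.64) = -17.49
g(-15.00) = -1588.00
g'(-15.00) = 436.00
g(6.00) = 512.00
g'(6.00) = 205.00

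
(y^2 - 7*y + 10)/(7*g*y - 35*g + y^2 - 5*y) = (y - 2)/(7*g + y)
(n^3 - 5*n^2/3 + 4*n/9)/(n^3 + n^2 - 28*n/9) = (3*n - 1)/(3*n + 7)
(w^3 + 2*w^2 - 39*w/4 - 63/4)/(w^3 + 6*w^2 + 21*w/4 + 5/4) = (4*w^3 + 8*w^2 - 39*w - 63)/(4*w^3 + 24*w^2 + 21*w + 5)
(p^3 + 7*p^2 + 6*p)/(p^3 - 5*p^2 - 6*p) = (p + 6)/(p - 6)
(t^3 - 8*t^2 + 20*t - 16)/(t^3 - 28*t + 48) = (t - 2)/(t + 6)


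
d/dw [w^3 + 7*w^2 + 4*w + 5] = 3*w^2 + 14*w + 4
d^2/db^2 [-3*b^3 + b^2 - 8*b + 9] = 2 - 18*b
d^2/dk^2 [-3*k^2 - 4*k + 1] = -6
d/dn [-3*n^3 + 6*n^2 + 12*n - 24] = -9*n^2 + 12*n + 12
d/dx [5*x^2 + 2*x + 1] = 10*x + 2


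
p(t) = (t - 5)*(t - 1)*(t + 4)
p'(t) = (t - 5)*(t - 1) + (t - 5)*(t + 4) + (t - 1)*(t + 4)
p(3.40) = -28.42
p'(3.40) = 2.08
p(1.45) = -8.71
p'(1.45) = -18.49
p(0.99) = 0.20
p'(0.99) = -20.02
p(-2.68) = 37.31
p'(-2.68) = 13.27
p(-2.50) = 39.38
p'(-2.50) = 9.75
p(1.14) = -2.78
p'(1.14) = -19.66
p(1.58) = -11.07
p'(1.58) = -17.83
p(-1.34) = 39.46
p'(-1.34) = -8.25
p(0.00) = 20.00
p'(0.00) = -19.00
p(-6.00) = -154.00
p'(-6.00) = 113.00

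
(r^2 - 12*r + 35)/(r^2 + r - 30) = (r - 7)/(r + 6)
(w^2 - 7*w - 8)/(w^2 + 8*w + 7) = (w - 8)/(w + 7)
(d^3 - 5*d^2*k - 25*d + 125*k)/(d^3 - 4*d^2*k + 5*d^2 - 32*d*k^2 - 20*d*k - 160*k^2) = (d^2 - 5*d*k - 5*d + 25*k)/(d^2 - 4*d*k - 32*k^2)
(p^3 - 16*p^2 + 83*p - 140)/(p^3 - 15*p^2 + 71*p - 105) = (p - 4)/(p - 3)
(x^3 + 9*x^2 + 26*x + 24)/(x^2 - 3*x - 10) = (x^2 + 7*x + 12)/(x - 5)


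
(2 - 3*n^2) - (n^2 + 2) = -4*n^2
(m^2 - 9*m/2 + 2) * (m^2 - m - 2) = m^4 - 11*m^3/2 + 9*m^2/2 + 7*m - 4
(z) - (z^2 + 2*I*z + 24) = -z^2 + z - 2*I*z - 24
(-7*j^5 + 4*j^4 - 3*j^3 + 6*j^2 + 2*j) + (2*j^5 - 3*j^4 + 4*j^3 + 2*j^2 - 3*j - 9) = -5*j^5 + j^4 + j^3 + 8*j^2 - j - 9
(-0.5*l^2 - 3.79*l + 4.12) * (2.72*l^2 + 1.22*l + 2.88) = -1.36*l^4 - 10.9188*l^3 + 5.1426*l^2 - 5.8888*l + 11.8656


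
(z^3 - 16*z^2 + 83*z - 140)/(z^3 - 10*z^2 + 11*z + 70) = (z - 4)/(z + 2)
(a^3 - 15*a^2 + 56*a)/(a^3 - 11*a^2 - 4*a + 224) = a/(a + 4)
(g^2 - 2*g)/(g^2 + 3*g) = (g - 2)/(g + 3)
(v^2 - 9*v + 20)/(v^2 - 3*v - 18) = (-v^2 + 9*v - 20)/(-v^2 + 3*v + 18)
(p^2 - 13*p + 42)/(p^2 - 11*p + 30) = (p - 7)/(p - 5)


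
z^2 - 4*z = z*(z - 4)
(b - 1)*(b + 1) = b^2 - 1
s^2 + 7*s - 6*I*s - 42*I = (s + 7)*(s - 6*I)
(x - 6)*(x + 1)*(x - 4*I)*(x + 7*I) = x^4 - 5*x^3 + 3*I*x^3 + 22*x^2 - 15*I*x^2 - 140*x - 18*I*x - 168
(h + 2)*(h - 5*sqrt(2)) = h^2 - 5*sqrt(2)*h + 2*h - 10*sqrt(2)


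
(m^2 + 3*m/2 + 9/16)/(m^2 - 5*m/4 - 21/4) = (16*m^2 + 24*m + 9)/(4*(4*m^2 - 5*m - 21))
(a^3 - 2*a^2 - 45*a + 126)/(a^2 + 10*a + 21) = (a^2 - 9*a + 18)/(a + 3)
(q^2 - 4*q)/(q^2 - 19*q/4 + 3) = 4*q/(4*q - 3)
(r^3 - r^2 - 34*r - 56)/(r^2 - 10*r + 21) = (r^2 + 6*r + 8)/(r - 3)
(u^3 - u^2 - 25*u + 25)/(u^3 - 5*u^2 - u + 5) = (u + 5)/(u + 1)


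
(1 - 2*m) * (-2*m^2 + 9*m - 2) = 4*m^3 - 20*m^2 + 13*m - 2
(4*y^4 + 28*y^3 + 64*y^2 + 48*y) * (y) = 4*y^5 + 28*y^4 + 64*y^3 + 48*y^2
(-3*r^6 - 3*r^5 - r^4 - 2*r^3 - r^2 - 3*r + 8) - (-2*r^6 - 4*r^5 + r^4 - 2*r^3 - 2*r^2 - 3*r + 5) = -r^6 + r^5 - 2*r^4 + r^2 + 3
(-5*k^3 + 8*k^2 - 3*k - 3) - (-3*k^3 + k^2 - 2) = -2*k^3 + 7*k^2 - 3*k - 1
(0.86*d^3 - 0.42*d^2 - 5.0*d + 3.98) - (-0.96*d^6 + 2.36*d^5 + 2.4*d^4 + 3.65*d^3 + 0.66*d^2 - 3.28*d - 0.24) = 0.96*d^6 - 2.36*d^5 - 2.4*d^4 - 2.79*d^3 - 1.08*d^2 - 1.72*d + 4.22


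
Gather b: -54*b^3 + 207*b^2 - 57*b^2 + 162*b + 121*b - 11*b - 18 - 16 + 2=-54*b^3 + 150*b^2 + 272*b - 32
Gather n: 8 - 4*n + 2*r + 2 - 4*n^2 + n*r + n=-4*n^2 + n*(r - 3) + 2*r + 10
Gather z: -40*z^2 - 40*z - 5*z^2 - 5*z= -45*z^2 - 45*z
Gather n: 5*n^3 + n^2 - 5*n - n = 5*n^3 + n^2 - 6*n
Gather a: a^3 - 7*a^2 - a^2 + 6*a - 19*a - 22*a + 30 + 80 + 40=a^3 - 8*a^2 - 35*a + 150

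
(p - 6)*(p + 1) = p^2 - 5*p - 6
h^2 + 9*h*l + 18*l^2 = (h + 3*l)*(h + 6*l)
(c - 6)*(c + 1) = c^2 - 5*c - 6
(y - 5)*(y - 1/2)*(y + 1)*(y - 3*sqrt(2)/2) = y^4 - 9*y^3/2 - 3*sqrt(2)*y^3/2 - 3*y^2 + 27*sqrt(2)*y^2/4 + 5*y/2 + 9*sqrt(2)*y/2 - 15*sqrt(2)/4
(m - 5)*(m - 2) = m^2 - 7*m + 10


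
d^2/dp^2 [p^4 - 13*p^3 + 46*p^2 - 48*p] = 12*p^2 - 78*p + 92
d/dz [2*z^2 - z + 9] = 4*z - 1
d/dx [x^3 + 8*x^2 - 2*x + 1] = 3*x^2 + 16*x - 2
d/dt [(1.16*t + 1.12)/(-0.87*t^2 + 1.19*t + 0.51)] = (1.0092*t^2 + 1.9488*t - 0.7412)/(0.7569*t^4 - 2.0706*t^3 + 0.5287*t^2 + 1.2138*t + 0.2601)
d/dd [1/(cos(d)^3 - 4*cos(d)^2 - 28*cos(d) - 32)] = (3*cos(d) - 14)*sin(d)/((cos(d) - 8)^2*(cos(d) + 2)^3)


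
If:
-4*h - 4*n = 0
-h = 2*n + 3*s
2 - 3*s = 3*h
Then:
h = 1/2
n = -1/2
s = 1/6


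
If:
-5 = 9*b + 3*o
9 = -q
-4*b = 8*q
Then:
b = 18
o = -167/3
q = -9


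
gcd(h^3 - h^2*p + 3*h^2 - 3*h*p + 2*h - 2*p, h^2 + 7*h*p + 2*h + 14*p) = h + 2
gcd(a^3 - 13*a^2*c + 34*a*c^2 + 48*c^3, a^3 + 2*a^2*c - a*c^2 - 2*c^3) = a + c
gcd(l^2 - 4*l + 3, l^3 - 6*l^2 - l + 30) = l - 3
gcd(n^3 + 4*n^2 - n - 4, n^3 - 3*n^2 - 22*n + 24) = n^2 + 3*n - 4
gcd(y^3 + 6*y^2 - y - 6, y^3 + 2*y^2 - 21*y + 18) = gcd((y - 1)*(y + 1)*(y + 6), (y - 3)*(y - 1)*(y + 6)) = y^2 + 5*y - 6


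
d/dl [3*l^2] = 6*l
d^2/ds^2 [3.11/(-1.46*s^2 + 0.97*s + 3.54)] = (-13.258552*s^2 + 8.808764*s + 3.11*(2.92*s - 0.97)*(5.84*s - 1.94) + 32.147448)/(-1.46*s^2 + 0.97*s + 3.54)^3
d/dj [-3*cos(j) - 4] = 3*sin(j)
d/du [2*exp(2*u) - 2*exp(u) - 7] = (4*exp(u) - 2)*exp(u)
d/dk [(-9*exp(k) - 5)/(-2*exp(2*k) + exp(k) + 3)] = (-(4*exp(k) - 1)*(9*exp(k) + 5) + 18*exp(2*k) - 9*exp(k) - 27)*exp(k)/(-2*exp(2*k) + exp(k) + 3)^2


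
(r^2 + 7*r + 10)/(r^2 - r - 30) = (r + 2)/(r - 6)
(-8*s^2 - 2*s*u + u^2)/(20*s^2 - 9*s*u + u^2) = (-2*s - u)/(5*s - u)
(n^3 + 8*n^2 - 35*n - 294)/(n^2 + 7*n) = n + 1 - 42/n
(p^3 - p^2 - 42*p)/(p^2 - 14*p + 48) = p*(p^2 - p - 42)/(p^2 - 14*p + 48)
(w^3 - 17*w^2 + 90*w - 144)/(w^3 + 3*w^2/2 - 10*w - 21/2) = 2*(w^2 - 14*w + 48)/(2*w^2 + 9*w + 7)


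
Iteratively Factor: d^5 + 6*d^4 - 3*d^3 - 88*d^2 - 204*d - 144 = (d + 2)*(d^4 + 4*d^3 - 11*d^2 - 66*d - 72) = (d + 2)*(d + 3)*(d^3 + d^2 - 14*d - 24) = (d + 2)*(d + 3)^2*(d^2 - 2*d - 8) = (d - 4)*(d + 2)*(d + 3)^2*(d + 2)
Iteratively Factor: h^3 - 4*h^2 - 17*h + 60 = (h + 4)*(h^2 - 8*h + 15) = (h - 3)*(h + 4)*(h - 5)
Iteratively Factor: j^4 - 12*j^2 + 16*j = (j - 2)*(j^3 + 2*j^2 - 8*j) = j*(j - 2)*(j^2 + 2*j - 8) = j*(j - 2)^2*(j + 4)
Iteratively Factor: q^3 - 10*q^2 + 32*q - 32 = (q - 4)*(q^2 - 6*q + 8) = (q - 4)^2*(q - 2)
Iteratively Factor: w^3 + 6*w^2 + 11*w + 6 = (w + 3)*(w^2 + 3*w + 2) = (w + 2)*(w + 3)*(w + 1)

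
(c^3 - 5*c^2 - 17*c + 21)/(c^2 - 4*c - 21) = c - 1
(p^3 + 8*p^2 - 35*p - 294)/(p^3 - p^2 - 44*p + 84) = (p + 7)/(p - 2)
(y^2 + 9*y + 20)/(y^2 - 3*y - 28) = (y + 5)/(y - 7)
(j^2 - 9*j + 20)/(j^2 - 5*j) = (j - 4)/j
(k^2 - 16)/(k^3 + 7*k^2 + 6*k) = (k^2 - 16)/(k*(k^2 + 7*k + 6))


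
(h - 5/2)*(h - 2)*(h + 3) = h^3 - 3*h^2/2 - 17*h/2 + 15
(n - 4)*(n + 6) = n^2 + 2*n - 24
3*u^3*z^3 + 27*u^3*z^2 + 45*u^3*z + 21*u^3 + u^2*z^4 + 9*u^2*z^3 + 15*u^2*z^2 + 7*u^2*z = (3*u + z)*(z + 7)*(u*z + u)^2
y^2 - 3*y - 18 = (y - 6)*(y + 3)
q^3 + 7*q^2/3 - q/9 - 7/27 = (q - 1/3)*(q + 1/3)*(q + 7/3)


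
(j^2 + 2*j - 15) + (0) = j^2 + 2*j - 15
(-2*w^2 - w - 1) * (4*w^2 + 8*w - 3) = -8*w^4 - 20*w^3 - 6*w^2 - 5*w + 3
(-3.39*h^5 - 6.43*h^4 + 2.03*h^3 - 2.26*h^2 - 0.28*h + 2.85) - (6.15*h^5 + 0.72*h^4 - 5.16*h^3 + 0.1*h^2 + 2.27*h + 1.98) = -9.54*h^5 - 7.15*h^4 + 7.19*h^3 - 2.36*h^2 - 2.55*h + 0.87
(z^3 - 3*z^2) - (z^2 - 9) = z^3 - 4*z^2 + 9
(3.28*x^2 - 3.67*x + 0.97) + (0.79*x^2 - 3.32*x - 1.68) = 4.07*x^2 - 6.99*x - 0.71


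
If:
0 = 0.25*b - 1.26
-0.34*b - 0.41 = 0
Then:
No Solution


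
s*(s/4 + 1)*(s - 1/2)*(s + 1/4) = s^4/4 + 15*s^3/16 - 9*s^2/32 - s/8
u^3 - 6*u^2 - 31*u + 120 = (u - 8)*(u - 3)*(u + 5)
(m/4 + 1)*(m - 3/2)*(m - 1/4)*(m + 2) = m^4/4 + 17*m^3/16 - 17*m^2/32 - 47*m/16 + 3/4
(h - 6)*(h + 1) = h^2 - 5*h - 6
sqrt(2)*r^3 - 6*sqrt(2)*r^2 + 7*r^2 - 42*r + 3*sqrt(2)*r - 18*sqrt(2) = (r - 6)*(r + 3*sqrt(2))*(sqrt(2)*r + 1)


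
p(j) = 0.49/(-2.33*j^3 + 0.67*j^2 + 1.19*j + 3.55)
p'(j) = 0.49*(6.99*j^2 - 1.34*j - 1.19)/(-2.33*j^3 + 0.67*j^2 + 1.19*j + 3.55)^2 = (3.4251*j^2 - 0.6566*j - 0.5831)/(-2.33*j^3 + 0.67*j^2 + 1.19*j + 3.55)^2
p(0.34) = 0.12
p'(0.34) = -0.03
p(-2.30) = 0.01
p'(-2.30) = 0.02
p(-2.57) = 0.01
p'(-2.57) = 0.01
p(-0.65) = 0.13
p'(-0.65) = 0.09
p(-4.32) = 0.00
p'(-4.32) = 0.00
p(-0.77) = 0.12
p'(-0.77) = 0.12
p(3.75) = -0.00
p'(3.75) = 0.00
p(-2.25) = 0.02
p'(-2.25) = 0.02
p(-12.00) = 0.00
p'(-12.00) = 0.00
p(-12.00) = 0.00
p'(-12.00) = 0.00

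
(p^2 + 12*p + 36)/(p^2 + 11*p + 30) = (p + 6)/(p + 5)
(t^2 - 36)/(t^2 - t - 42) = (t - 6)/(t - 7)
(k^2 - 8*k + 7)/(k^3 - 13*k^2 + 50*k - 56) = (k - 1)/(k^2 - 6*k + 8)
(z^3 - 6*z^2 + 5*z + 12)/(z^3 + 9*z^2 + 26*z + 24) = (z^3 - 6*z^2 + 5*z + 12)/(z^3 + 9*z^2 + 26*z + 24)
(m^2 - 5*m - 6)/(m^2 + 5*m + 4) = (m - 6)/(m + 4)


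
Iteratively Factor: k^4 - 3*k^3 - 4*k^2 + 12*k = (k - 3)*(k^3 - 4*k) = k*(k - 3)*(k^2 - 4) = k*(k - 3)*(k - 2)*(k + 2)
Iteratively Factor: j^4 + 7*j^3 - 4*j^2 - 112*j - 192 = (j - 4)*(j^3 + 11*j^2 + 40*j + 48) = (j - 4)*(j + 3)*(j^2 + 8*j + 16) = (j - 4)*(j + 3)*(j + 4)*(j + 4)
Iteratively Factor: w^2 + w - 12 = (w - 3)*(w + 4)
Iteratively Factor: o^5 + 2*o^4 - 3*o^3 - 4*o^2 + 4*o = (o - 1)*(o^4 + 3*o^3 - 4*o) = o*(o - 1)*(o^3 + 3*o^2 - 4) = o*(o - 1)*(o + 2)*(o^2 + o - 2) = o*(o - 1)^2*(o + 2)*(o + 2)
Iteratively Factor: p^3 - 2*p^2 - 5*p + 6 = (p - 1)*(p^2 - p - 6) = (p - 1)*(p + 2)*(p - 3)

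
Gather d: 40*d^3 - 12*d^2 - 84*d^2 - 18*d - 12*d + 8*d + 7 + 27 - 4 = 40*d^3 - 96*d^2 - 22*d + 30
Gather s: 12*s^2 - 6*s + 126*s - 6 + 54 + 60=12*s^2 + 120*s + 108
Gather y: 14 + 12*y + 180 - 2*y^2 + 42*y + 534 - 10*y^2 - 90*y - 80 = -12*y^2 - 36*y + 648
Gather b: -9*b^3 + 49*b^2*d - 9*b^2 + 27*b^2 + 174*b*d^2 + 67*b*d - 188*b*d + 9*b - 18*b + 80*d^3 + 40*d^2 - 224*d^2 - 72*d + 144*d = -9*b^3 + b^2*(49*d + 18) + b*(174*d^2 - 121*d - 9) + 80*d^3 - 184*d^2 + 72*d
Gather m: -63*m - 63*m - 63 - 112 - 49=-126*m - 224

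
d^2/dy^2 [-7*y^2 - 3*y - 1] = -14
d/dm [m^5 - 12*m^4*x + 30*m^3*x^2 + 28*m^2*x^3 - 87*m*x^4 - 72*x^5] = 5*m^4 - 48*m^3*x + 90*m^2*x^2 + 56*m*x^3 - 87*x^4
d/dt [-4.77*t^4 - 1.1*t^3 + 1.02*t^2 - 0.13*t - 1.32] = -19.08*t^3 - 3.3*t^2 + 2.04*t - 0.13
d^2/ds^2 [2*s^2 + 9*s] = 4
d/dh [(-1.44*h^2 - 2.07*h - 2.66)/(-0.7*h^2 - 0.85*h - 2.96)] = (-0.225*h^2 + 4.8008*h + 3.8662)/(0.49*h^4 + 1.19*h^3 + 4.8665*h^2 + 5.032*h + 8.7616)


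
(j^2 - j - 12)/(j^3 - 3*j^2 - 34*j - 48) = (j - 4)/(j^2 - 6*j - 16)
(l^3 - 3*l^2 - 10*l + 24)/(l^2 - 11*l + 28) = (l^2 + l - 6)/(l - 7)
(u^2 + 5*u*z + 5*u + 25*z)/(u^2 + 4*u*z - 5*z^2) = (-u - 5)/(-u + z)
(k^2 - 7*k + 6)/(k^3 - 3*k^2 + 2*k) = (k - 6)/(k*(k - 2))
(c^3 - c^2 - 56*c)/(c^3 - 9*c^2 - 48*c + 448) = c/(c - 8)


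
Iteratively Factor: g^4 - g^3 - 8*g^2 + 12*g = (g - 2)*(g^3 + g^2 - 6*g) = g*(g - 2)*(g^2 + g - 6) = g*(g - 2)*(g + 3)*(g - 2)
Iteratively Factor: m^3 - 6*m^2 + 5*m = (m - 5)*(m^2 - m) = m*(m - 5)*(m - 1)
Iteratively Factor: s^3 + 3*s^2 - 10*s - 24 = (s + 4)*(s^2 - s - 6) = (s - 3)*(s + 4)*(s + 2)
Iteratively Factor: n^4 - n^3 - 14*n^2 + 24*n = (n)*(n^3 - n^2 - 14*n + 24) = n*(n - 2)*(n^2 + n - 12) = n*(n - 2)*(n + 4)*(n - 3)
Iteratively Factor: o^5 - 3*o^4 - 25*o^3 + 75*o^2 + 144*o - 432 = (o - 4)*(o^4 + o^3 - 21*o^2 - 9*o + 108) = (o - 4)*(o + 3)*(o^3 - 2*o^2 - 15*o + 36) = (o - 4)*(o + 3)*(o + 4)*(o^2 - 6*o + 9) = (o - 4)*(o - 3)*(o + 3)*(o + 4)*(o - 3)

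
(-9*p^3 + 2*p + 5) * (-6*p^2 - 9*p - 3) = 54*p^5 + 81*p^4 + 15*p^3 - 48*p^2 - 51*p - 15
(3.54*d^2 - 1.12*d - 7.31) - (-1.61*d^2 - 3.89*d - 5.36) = 5.15*d^2 + 2.77*d - 1.95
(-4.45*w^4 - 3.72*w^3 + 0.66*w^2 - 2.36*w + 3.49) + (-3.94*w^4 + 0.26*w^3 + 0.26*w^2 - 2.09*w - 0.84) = -8.39*w^4 - 3.46*w^3 + 0.92*w^2 - 4.45*w + 2.65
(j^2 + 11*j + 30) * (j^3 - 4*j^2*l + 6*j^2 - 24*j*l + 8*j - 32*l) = j^5 - 4*j^4*l + 17*j^4 - 68*j^3*l + 104*j^3 - 416*j^2*l + 268*j^2 - 1072*j*l + 240*j - 960*l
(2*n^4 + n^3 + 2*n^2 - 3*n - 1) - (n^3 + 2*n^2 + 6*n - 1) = 2*n^4 - 9*n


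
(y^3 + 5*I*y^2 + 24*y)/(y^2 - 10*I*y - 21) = y*(y + 8*I)/(y - 7*I)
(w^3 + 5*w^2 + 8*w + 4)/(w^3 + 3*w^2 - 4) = (w + 1)/(w - 1)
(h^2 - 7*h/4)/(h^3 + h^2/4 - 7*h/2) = 1/(h + 2)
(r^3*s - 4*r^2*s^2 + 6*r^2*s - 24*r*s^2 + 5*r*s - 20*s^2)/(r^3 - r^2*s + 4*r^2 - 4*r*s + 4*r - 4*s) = s*(r^3 - 4*r^2*s + 6*r^2 - 24*r*s + 5*r - 20*s)/(r^3 - r^2*s + 4*r^2 - 4*r*s + 4*r - 4*s)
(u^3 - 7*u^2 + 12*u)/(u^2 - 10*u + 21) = u*(u - 4)/(u - 7)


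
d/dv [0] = 0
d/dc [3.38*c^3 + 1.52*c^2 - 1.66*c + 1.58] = 10.14*c^2 + 3.04*c - 1.66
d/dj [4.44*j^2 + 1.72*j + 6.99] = 8.88*j + 1.72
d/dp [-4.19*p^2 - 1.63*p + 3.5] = -8.38*p - 1.63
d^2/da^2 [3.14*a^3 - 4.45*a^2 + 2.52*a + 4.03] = 18.84*a - 8.9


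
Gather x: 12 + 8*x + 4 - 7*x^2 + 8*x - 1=-7*x^2 + 16*x + 15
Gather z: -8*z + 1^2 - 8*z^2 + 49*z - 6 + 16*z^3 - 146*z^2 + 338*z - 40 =16*z^3 - 154*z^2 + 379*z - 45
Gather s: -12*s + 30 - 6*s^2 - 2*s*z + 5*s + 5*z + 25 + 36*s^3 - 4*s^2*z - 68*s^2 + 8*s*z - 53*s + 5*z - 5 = 36*s^3 + s^2*(-4*z - 74) + s*(6*z - 60) + 10*z + 50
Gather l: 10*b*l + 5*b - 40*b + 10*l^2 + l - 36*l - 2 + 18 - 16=-35*b + 10*l^2 + l*(10*b - 35)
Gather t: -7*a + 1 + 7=8 - 7*a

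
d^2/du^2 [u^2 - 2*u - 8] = 2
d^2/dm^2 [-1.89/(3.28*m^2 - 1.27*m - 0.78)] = (-40.666752*m^2 + 15.745968*m + 1.89*(6.56*m - 1.27)*(13.12*m - 2.54) + 9.670752)/(-3.28*m^2 + 1.27*m + 0.78)^3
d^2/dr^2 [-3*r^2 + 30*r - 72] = -6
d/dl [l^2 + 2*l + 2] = 2*l + 2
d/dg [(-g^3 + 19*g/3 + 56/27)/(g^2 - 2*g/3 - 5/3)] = (-81*g^4 + 108*g^3 - 108*g^2 - 336*g - 743)/(9*(9*g^4 - 12*g^3 - 26*g^2 + 20*g + 25))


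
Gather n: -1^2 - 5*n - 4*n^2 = -4*n^2 - 5*n - 1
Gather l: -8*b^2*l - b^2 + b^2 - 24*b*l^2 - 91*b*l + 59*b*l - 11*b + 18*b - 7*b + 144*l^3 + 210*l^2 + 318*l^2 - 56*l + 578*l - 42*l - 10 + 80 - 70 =144*l^3 + l^2*(528 - 24*b) + l*(-8*b^2 - 32*b + 480)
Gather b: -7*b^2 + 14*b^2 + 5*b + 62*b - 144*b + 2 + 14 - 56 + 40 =7*b^2 - 77*b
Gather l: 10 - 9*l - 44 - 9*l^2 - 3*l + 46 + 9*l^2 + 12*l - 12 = 0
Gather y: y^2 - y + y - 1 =y^2 - 1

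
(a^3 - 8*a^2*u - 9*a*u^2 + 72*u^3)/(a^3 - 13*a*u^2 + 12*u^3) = (-a^2 + 5*a*u + 24*u^2)/(-a^2 - 3*a*u + 4*u^2)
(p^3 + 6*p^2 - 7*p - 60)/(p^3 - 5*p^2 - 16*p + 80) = (p^2 + 2*p - 15)/(p^2 - 9*p + 20)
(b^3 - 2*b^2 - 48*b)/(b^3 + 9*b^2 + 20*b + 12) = b*(b - 8)/(b^2 + 3*b + 2)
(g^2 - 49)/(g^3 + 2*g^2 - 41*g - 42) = (g - 7)/(g^2 - 5*g - 6)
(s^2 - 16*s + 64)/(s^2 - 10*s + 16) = (s - 8)/(s - 2)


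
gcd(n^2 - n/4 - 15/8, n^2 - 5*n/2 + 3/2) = n - 3/2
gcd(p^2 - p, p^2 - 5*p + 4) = p - 1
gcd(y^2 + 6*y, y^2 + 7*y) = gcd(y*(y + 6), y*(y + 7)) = y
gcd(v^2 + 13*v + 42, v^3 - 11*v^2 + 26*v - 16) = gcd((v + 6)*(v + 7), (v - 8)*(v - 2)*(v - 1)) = 1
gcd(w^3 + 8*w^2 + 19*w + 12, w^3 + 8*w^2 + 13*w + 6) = w + 1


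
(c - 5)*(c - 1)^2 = c^3 - 7*c^2 + 11*c - 5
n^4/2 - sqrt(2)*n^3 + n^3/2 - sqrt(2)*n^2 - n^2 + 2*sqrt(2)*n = n*(n/2 + 1)*(n - 1)*(n - 2*sqrt(2))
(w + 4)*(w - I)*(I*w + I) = I*w^3 + w^2 + 5*I*w^2 + 5*w + 4*I*w + 4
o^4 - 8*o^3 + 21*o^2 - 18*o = o*(o - 3)^2*(o - 2)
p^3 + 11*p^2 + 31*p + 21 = (p + 1)*(p + 3)*(p + 7)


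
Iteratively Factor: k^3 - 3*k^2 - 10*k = (k - 5)*(k^2 + 2*k) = (k - 5)*(k + 2)*(k)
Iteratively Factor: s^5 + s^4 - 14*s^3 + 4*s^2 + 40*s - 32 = (s - 2)*(s^4 + 3*s^3 - 8*s^2 - 12*s + 16) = (s - 2)*(s + 2)*(s^3 + s^2 - 10*s + 8) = (s - 2)*(s - 1)*(s + 2)*(s^2 + 2*s - 8) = (s - 2)^2*(s - 1)*(s + 2)*(s + 4)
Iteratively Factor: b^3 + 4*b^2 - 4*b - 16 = (b - 2)*(b^2 + 6*b + 8) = (b - 2)*(b + 2)*(b + 4)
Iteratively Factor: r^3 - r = (r - 1)*(r^2 + r) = r*(r - 1)*(r + 1)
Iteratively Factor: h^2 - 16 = (h + 4)*(h - 4)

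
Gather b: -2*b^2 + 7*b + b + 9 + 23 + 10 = -2*b^2 + 8*b + 42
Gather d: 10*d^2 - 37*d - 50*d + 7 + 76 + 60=10*d^2 - 87*d + 143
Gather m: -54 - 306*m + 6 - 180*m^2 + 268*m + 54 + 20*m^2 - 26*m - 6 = -160*m^2 - 64*m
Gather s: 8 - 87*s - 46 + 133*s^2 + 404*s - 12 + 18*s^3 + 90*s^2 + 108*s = 18*s^3 + 223*s^2 + 425*s - 50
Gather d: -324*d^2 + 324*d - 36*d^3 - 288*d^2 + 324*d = -36*d^3 - 612*d^2 + 648*d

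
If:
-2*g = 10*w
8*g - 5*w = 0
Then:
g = 0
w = 0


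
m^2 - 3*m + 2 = (m - 2)*(m - 1)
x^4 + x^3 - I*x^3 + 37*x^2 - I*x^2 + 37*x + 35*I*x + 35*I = (x + 1)*(x - 7*I)*(x + I)*(x + 5*I)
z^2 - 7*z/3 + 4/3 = (z - 4/3)*(z - 1)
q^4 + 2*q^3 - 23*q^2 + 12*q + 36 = (q - 3)*(q - 2)*(q + 1)*(q + 6)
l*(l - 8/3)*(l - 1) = l^3 - 11*l^2/3 + 8*l/3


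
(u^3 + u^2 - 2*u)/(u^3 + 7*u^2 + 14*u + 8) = u*(u - 1)/(u^2 + 5*u + 4)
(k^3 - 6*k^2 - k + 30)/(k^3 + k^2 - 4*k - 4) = (k^2 - 8*k + 15)/(k^2 - k - 2)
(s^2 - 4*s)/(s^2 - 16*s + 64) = s*(s - 4)/(s^2 - 16*s + 64)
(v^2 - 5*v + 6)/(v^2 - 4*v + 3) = (v - 2)/(v - 1)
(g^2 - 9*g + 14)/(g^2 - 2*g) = (g - 7)/g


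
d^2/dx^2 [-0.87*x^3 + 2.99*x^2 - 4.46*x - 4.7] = 5.98 - 5.22*x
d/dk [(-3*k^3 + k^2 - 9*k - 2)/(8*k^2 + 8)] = 3*(-k^4 + 2*k - 3)/(8*(k^4 + 2*k^2 + 1))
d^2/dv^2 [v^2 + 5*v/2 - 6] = 2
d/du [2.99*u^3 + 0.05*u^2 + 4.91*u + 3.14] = 8.97*u^2 + 0.1*u + 4.91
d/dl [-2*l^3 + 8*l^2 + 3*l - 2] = -6*l^2 + 16*l + 3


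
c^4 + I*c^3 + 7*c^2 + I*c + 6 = (c - 2*I)*(c - I)*(c + I)*(c + 3*I)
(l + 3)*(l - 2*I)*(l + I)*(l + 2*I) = l^4 + 3*l^3 + I*l^3 + 4*l^2 + 3*I*l^2 + 12*l + 4*I*l + 12*I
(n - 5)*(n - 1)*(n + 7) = n^3 + n^2 - 37*n + 35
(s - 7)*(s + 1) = s^2 - 6*s - 7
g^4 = g^4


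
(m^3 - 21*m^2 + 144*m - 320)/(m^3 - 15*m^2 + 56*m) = (m^2 - 13*m + 40)/(m*(m - 7))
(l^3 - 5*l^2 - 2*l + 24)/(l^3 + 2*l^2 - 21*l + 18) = (l^2 - 2*l - 8)/(l^2 + 5*l - 6)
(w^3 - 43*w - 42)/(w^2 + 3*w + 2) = (w^2 - w - 42)/(w + 2)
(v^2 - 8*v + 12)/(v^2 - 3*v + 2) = (v - 6)/(v - 1)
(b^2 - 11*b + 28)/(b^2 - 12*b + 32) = (b - 7)/(b - 8)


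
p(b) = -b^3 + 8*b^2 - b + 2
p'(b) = -3*b^2 + 16*b - 1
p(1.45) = 14.32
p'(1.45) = 15.89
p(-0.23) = 2.67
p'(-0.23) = -4.84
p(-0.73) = 7.38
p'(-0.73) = -14.28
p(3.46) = 52.89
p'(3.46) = 18.45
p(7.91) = -0.28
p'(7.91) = -62.14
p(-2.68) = 81.39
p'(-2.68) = -65.43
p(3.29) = 49.69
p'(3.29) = 19.17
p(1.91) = 22.31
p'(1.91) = 18.62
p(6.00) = 68.00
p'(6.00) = -13.00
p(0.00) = 2.00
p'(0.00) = -1.00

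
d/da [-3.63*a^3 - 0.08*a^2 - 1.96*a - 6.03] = -10.89*a^2 - 0.16*a - 1.96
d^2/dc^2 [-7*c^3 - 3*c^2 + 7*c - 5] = -42*c - 6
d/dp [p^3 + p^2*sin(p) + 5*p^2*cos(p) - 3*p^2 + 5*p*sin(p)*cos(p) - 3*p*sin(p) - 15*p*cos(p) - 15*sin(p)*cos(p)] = -5*p^2*sin(p) + p^2*cos(p) + 3*p^2 + 17*p*sin(p) + 7*p*cos(p) + 5*p*cos(2*p) - 6*p - 3*sin(p) + 5*sin(2*p)/2 - 15*cos(p) - 15*cos(2*p)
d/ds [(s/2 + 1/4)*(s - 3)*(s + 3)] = 3*s^2/2 + s/2 - 9/2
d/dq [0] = 0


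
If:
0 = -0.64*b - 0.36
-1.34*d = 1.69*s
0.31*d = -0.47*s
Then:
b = -0.56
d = 0.00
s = 0.00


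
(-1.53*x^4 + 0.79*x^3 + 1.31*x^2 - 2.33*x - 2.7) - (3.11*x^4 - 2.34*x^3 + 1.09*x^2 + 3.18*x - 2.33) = -4.64*x^4 + 3.13*x^3 + 0.22*x^2 - 5.51*x - 0.37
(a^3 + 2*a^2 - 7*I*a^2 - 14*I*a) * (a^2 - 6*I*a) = a^5 + 2*a^4 - 13*I*a^4 - 42*a^3 - 26*I*a^3 - 84*a^2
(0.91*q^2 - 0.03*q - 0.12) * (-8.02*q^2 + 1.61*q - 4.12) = -7.2982*q^4 + 1.7057*q^3 - 2.8351*q^2 - 0.0696*q + 0.4944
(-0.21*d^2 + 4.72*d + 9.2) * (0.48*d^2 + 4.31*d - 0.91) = -0.1008*d^4 + 1.3605*d^3 + 24.9503*d^2 + 35.3568*d - 8.372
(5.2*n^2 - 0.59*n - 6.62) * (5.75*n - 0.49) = 29.9*n^3 - 5.9405*n^2 - 37.7759*n + 3.2438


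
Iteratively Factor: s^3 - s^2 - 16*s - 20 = (s + 2)*(s^2 - 3*s - 10) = (s - 5)*(s + 2)*(s + 2)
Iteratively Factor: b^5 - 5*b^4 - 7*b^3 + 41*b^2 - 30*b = (b - 2)*(b^4 - 3*b^3 - 13*b^2 + 15*b) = (b - 5)*(b - 2)*(b^3 + 2*b^2 - 3*b) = b*(b - 5)*(b - 2)*(b^2 + 2*b - 3) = b*(b - 5)*(b - 2)*(b - 1)*(b + 3)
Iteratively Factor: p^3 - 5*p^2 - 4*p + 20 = (p - 2)*(p^2 - 3*p - 10) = (p - 5)*(p - 2)*(p + 2)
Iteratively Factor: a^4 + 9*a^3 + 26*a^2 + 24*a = (a + 2)*(a^3 + 7*a^2 + 12*a) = (a + 2)*(a + 3)*(a^2 + 4*a) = a*(a + 2)*(a + 3)*(a + 4)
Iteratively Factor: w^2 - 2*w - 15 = (w + 3)*(w - 5)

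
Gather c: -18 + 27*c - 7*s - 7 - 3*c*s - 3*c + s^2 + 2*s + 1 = c*(24 - 3*s) + s^2 - 5*s - 24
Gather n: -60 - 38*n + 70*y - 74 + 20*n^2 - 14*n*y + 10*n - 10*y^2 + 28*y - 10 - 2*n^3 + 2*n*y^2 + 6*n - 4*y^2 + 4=-2*n^3 + 20*n^2 + n*(2*y^2 - 14*y - 22) - 14*y^2 + 98*y - 140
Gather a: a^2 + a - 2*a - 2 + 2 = a^2 - a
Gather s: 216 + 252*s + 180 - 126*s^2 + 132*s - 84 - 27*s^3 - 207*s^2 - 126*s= -27*s^3 - 333*s^2 + 258*s + 312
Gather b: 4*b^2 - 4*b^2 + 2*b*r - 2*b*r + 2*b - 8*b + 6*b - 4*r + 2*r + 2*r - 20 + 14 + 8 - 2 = 0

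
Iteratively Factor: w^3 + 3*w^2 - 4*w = (w)*(w^2 + 3*w - 4) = w*(w + 4)*(w - 1)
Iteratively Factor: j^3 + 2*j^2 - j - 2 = (j + 2)*(j^2 - 1) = (j + 1)*(j + 2)*(j - 1)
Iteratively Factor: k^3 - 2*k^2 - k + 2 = (k + 1)*(k^2 - 3*k + 2) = (k - 1)*(k + 1)*(k - 2)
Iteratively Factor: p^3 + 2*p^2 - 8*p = (p)*(p^2 + 2*p - 8) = p*(p - 2)*(p + 4)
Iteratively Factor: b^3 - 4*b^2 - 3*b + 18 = (b - 3)*(b^2 - b - 6) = (b - 3)^2*(b + 2)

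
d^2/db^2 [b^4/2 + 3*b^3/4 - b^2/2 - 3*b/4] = 6*b^2 + 9*b/2 - 1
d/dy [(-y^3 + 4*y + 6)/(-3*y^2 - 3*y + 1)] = (3*y^4 + 6*y^3 + 9*y^2 + 36*y + 22)/(9*y^4 + 18*y^3 + 3*y^2 - 6*y + 1)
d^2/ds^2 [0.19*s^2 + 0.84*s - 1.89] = 0.380000000000000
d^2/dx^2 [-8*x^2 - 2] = -16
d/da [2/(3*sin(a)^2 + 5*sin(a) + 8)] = -2*(6*sin(a) + 5)*cos(a)/(3*sin(a)^2 + 5*sin(a) + 8)^2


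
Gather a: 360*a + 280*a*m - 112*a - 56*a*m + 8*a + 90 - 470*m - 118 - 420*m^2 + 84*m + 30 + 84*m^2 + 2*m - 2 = a*(224*m + 256) - 336*m^2 - 384*m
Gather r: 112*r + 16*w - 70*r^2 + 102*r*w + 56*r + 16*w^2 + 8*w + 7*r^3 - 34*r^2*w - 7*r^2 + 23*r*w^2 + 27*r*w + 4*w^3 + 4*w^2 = 7*r^3 + r^2*(-34*w - 77) + r*(23*w^2 + 129*w + 168) + 4*w^3 + 20*w^2 + 24*w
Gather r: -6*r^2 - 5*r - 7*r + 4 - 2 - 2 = -6*r^2 - 12*r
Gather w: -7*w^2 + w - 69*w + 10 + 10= -7*w^2 - 68*w + 20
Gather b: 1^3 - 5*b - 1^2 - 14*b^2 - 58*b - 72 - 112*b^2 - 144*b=-126*b^2 - 207*b - 72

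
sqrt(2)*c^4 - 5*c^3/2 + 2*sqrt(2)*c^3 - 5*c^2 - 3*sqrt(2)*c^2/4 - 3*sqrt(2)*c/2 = c*(c + 2)*(c - 3*sqrt(2)/2)*(sqrt(2)*c + 1/2)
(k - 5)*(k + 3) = k^2 - 2*k - 15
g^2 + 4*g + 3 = (g + 1)*(g + 3)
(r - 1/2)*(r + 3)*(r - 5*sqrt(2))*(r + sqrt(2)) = r^4 - 4*sqrt(2)*r^3 + 5*r^3/2 - 10*sqrt(2)*r^2 - 23*r^2/2 - 25*r + 6*sqrt(2)*r + 15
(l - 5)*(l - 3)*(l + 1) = l^3 - 7*l^2 + 7*l + 15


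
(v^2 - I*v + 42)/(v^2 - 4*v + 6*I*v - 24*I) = (v - 7*I)/(v - 4)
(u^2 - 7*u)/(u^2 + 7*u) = (u - 7)/(u + 7)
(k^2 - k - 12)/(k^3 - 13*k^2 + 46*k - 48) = (k^2 - k - 12)/(k^3 - 13*k^2 + 46*k - 48)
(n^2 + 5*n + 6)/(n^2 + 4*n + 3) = (n + 2)/(n + 1)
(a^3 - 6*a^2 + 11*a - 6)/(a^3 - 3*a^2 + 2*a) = (a - 3)/a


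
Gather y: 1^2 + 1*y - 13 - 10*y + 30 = 18 - 9*y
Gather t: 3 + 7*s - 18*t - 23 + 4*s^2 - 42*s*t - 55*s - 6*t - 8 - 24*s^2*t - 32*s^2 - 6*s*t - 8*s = -28*s^2 - 56*s + t*(-24*s^2 - 48*s - 24) - 28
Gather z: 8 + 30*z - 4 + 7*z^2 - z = 7*z^2 + 29*z + 4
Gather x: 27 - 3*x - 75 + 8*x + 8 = 5*x - 40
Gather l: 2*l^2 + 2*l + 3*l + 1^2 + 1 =2*l^2 + 5*l + 2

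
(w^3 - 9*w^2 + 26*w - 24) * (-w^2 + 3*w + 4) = -w^5 + 12*w^4 - 49*w^3 + 66*w^2 + 32*w - 96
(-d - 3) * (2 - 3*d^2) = 3*d^3 + 9*d^2 - 2*d - 6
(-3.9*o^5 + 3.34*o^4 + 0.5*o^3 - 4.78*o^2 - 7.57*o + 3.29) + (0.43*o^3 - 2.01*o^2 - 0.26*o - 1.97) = -3.9*o^5 + 3.34*o^4 + 0.93*o^3 - 6.79*o^2 - 7.83*o + 1.32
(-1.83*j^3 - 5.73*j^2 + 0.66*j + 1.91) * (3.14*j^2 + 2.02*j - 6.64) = -5.7462*j^5 - 21.6888*j^4 + 2.649*j^3 + 45.3778*j^2 - 0.5242*j - 12.6824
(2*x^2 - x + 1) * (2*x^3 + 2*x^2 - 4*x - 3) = 4*x^5 + 2*x^4 - 8*x^3 - x - 3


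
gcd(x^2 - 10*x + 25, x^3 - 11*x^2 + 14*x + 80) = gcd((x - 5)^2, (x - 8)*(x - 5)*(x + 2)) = x - 5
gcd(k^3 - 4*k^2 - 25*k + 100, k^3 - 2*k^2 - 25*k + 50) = k^2 - 25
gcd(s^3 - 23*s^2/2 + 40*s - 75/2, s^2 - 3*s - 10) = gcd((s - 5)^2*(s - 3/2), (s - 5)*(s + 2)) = s - 5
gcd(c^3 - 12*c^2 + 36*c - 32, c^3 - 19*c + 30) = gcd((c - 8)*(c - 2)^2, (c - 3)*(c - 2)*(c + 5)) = c - 2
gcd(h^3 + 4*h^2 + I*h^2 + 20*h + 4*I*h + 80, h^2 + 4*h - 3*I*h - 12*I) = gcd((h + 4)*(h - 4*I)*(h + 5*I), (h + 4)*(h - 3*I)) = h + 4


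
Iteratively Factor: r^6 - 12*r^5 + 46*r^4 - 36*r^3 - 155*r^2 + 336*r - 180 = (r - 2)*(r^5 - 10*r^4 + 26*r^3 + 16*r^2 - 123*r + 90) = (r - 3)*(r - 2)*(r^4 - 7*r^3 + 5*r^2 + 31*r - 30) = (r - 3)*(r - 2)*(r - 1)*(r^3 - 6*r^2 - r + 30) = (r - 5)*(r - 3)*(r - 2)*(r - 1)*(r^2 - r - 6) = (r - 5)*(r - 3)^2*(r - 2)*(r - 1)*(r + 2)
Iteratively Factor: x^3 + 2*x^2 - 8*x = (x)*(x^2 + 2*x - 8) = x*(x - 2)*(x + 4)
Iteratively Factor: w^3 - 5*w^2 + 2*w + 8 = (w - 4)*(w^2 - w - 2) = (w - 4)*(w + 1)*(w - 2)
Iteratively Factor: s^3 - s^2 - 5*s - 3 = (s + 1)*(s^2 - 2*s - 3) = (s + 1)^2*(s - 3)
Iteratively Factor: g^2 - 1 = (g + 1)*(g - 1)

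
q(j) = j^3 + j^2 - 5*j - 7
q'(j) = 3*j^2 + 2*j - 5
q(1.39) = -9.33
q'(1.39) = 3.58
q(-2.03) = -1.09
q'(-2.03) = 3.30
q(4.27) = 67.74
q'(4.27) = 58.24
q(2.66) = 5.60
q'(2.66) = 21.55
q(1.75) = -7.33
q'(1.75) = 7.69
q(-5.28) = -99.92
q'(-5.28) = 68.08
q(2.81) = 9.03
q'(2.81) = 24.31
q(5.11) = 126.99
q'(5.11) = 83.56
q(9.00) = 758.00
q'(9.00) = 256.00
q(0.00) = -7.00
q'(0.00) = -5.00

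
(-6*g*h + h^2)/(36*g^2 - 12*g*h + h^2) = -h/(6*g - h)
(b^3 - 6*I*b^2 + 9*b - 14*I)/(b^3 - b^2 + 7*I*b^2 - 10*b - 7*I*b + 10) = (b^2 - 8*I*b - 7)/(b^2 + b*(-1 + 5*I) - 5*I)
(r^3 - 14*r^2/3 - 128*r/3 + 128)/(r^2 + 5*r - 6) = (3*r^2 - 32*r + 64)/(3*(r - 1))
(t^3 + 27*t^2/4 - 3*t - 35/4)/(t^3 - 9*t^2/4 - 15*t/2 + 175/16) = 4*(t^2 + 8*t + 7)/(4*t^2 - 4*t - 35)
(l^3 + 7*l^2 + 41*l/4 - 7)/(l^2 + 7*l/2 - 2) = l + 7/2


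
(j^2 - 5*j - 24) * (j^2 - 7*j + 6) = j^4 - 12*j^3 + 17*j^2 + 138*j - 144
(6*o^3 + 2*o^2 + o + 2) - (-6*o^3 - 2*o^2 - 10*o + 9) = 12*o^3 + 4*o^2 + 11*o - 7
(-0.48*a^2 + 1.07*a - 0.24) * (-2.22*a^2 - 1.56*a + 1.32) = 1.0656*a^4 - 1.6266*a^3 - 1.77*a^2 + 1.7868*a - 0.3168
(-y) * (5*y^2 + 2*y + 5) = -5*y^3 - 2*y^2 - 5*y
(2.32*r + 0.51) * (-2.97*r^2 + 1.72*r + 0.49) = -6.8904*r^3 + 2.4757*r^2 + 2.014*r + 0.2499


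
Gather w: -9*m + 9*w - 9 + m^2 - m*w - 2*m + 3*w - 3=m^2 - 11*m + w*(12 - m) - 12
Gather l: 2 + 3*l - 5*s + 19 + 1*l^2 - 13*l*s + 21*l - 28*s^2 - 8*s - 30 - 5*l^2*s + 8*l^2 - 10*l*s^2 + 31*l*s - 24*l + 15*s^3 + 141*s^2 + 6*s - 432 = l^2*(9 - 5*s) + l*(-10*s^2 + 18*s) + 15*s^3 + 113*s^2 - 7*s - 441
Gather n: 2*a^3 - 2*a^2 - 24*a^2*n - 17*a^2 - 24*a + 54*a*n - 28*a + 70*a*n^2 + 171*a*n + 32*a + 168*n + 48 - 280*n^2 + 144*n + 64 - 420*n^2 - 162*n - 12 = 2*a^3 - 19*a^2 - 20*a + n^2*(70*a - 700) + n*(-24*a^2 + 225*a + 150) + 100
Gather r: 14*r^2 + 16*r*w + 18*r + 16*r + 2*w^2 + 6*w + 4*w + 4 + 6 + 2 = 14*r^2 + r*(16*w + 34) + 2*w^2 + 10*w + 12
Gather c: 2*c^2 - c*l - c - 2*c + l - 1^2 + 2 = 2*c^2 + c*(-l - 3) + l + 1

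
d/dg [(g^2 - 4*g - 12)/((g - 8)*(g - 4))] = 8*(-g^2 + 11*g - 34)/(g^4 - 24*g^3 + 208*g^2 - 768*g + 1024)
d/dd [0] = 0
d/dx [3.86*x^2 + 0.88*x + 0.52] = 7.72*x + 0.88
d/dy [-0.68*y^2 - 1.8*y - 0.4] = -1.36*y - 1.8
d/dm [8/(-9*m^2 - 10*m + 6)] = 16*(9*m + 5)/(9*m^2 + 10*m - 6)^2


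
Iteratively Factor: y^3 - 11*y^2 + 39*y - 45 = (y - 3)*(y^2 - 8*y + 15) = (y - 3)^2*(y - 5)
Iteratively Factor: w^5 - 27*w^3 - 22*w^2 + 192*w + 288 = (w + 3)*(w^4 - 3*w^3 - 18*w^2 + 32*w + 96) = (w - 4)*(w + 3)*(w^3 + w^2 - 14*w - 24) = (w - 4)^2*(w + 3)*(w^2 + 5*w + 6) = (w - 4)^2*(w + 2)*(w + 3)*(w + 3)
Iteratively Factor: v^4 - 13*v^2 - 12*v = (v - 4)*(v^3 + 4*v^2 + 3*v) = (v - 4)*(v + 1)*(v^2 + 3*v) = (v - 4)*(v + 1)*(v + 3)*(v)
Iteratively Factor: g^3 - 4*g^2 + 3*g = (g)*(g^2 - 4*g + 3) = g*(g - 3)*(g - 1)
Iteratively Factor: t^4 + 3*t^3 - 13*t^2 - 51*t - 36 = (t + 3)*(t^3 - 13*t - 12) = (t + 3)^2*(t^2 - 3*t - 4) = (t + 1)*(t + 3)^2*(t - 4)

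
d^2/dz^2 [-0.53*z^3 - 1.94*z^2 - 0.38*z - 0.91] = -3.18*z - 3.88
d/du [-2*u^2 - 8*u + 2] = -4*u - 8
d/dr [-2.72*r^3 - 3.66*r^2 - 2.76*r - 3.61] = -8.16*r^2 - 7.32*r - 2.76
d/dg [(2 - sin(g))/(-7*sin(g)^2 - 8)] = (-7*sin(g)^2 + 28*sin(g) + 8)*cos(g)/(7*sin(g)^2 + 8)^2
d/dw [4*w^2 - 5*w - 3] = 8*w - 5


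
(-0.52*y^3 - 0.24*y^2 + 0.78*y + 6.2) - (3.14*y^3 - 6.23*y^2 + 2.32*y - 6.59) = -3.66*y^3 + 5.99*y^2 - 1.54*y + 12.79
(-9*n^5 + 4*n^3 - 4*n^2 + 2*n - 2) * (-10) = 90*n^5 - 40*n^3 + 40*n^2 - 20*n + 20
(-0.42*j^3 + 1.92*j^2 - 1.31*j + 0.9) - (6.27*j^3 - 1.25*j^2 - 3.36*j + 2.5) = -6.69*j^3 + 3.17*j^2 + 2.05*j - 1.6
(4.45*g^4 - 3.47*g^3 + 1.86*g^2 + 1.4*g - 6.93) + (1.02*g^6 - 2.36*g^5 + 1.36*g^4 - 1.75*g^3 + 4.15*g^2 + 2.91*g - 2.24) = 1.02*g^6 - 2.36*g^5 + 5.81*g^4 - 5.22*g^3 + 6.01*g^2 + 4.31*g - 9.17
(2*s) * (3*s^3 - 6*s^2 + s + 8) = 6*s^4 - 12*s^3 + 2*s^2 + 16*s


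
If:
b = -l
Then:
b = -l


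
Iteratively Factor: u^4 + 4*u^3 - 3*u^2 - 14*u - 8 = (u + 4)*(u^3 - 3*u - 2) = (u - 2)*(u + 4)*(u^2 + 2*u + 1) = (u - 2)*(u + 1)*(u + 4)*(u + 1)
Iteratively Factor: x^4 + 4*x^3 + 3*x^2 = (x + 3)*(x^3 + x^2) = x*(x + 3)*(x^2 + x) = x*(x + 1)*(x + 3)*(x)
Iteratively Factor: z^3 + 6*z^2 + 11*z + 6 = (z + 2)*(z^2 + 4*z + 3) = (z + 1)*(z + 2)*(z + 3)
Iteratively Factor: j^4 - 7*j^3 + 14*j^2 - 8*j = (j - 1)*(j^3 - 6*j^2 + 8*j) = j*(j - 1)*(j^2 - 6*j + 8) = j*(j - 2)*(j - 1)*(j - 4)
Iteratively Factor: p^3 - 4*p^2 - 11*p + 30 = (p - 2)*(p^2 - 2*p - 15) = (p - 2)*(p + 3)*(p - 5)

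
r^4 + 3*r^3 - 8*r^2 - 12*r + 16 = (r - 2)*(r - 1)*(r + 2)*(r + 4)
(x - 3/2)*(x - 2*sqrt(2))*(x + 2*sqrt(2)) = x^3 - 3*x^2/2 - 8*x + 12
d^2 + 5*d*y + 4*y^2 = (d + y)*(d + 4*y)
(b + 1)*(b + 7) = b^2 + 8*b + 7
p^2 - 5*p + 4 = (p - 4)*(p - 1)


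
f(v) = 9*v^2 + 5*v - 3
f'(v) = 18*v + 5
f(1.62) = 28.72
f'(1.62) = 34.16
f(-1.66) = 13.50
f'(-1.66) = -24.88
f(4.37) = 190.72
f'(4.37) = 83.66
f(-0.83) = -0.95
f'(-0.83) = -9.94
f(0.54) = 2.32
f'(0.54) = 14.72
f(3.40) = 118.04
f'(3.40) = 66.20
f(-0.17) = -3.59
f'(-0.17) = 1.94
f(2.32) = 57.04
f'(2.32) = 46.76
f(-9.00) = 681.00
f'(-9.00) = -157.00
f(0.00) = -3.00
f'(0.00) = 5.00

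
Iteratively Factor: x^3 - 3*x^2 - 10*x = (x)*(x^2 - 3*x - 10) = x*(x + 2)*(x - 5)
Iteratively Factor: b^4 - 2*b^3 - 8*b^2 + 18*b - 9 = (b - 1)*(b^3 - b^2 - 9*b + 9) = (b - 3)*(b - 1)*(b^2 + 2*b - 3) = (b - 3)*(b - 1)*(b + 3)*(b - 1)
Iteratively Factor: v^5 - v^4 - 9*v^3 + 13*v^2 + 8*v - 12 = (v - 2)*(v^4 + v^3 - 7*v^2 - v + 6) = (v - 2)*(v - 1)*(v^3 + 2*v^2 - 5*v - 6) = (v - 2)^2*(v - 1)*(v^2 + 4*v + 3) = (v - 2)^2*(v - 1)*(v + 3)*(v + 1)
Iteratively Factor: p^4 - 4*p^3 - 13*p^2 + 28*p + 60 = (p + 2)*(p^3 - 6*p^2 - p + 30) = (p - 3)*(p + 2)*(p^2 - 3*p - 10) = (p - 5)*(p - 3)*(p + 2)*(p + 2)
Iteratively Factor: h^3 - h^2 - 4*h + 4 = (h + 2)*(h^2 - 3*h + 2) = (h - 2)*(h + 2)*(h - 1)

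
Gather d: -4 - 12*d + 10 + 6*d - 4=2 - 6*d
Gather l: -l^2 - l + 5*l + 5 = -l^2 + 4*l + 5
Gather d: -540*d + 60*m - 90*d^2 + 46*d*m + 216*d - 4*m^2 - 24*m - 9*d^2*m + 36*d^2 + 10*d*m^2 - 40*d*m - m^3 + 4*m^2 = d^2*(-9*m - 54) + d*(10*m^2 + 6*m - 324) - m^3 + 36*m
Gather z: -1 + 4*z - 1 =4*z - 2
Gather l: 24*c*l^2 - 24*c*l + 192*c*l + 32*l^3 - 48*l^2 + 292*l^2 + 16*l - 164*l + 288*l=32*l^3 + l^2*(24*c + 244) + l*(168*c + 140)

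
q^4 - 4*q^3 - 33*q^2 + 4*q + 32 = (q - 8)*(q - 1)*(q + 1)*(q + 4)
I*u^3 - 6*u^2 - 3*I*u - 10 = (u + 2*I)*(u + 5*I)*(I*u + 1)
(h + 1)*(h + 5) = h^2 + 6*h + 5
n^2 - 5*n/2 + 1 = (n - 2)*(n - 1/2)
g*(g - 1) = g^2 - g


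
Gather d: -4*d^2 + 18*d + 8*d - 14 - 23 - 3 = -4*d^2 + 26*d - 40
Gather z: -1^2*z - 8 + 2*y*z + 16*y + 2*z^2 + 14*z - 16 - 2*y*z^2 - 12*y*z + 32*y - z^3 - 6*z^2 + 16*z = 48*y - z^3 + z^2*(-2*y - 4) + z*(29 - 10*y) - 24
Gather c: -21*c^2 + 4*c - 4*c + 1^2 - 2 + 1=-21*c^2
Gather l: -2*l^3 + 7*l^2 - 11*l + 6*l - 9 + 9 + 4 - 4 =-2*l^3 + 7*l^2 - 5*l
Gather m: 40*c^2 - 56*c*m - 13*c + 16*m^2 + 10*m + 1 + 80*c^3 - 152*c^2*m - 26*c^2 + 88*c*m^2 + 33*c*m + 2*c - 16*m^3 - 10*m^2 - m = 80*c^3 + 14*c^2 - 11*c - 16*m^3 + m^2*(88*c + 6) + m*(-152*c^2 - 23*c + 9) + 1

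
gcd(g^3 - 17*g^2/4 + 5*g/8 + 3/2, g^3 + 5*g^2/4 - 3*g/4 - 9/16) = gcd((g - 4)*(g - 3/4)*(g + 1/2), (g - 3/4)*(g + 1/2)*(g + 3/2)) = g^2 - g/4 - 3/8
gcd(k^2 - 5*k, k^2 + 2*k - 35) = k - 5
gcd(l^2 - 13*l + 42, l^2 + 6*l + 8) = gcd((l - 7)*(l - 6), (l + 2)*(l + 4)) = 1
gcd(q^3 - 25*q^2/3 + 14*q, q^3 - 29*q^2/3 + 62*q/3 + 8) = q - 6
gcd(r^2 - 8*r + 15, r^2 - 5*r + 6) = r - 3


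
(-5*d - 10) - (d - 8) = -6*d - 2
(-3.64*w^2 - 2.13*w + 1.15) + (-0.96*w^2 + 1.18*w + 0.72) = -4.6*w^2 - 0.95*w + 1.87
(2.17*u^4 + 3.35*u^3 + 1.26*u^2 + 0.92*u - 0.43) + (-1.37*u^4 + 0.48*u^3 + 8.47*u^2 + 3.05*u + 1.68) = 0.8*u^4 + 3.83*u^3 + 9.73*u^2 + 3.97*u + 1.25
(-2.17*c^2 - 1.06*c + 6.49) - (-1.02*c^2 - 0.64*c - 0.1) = -1.15*c^2 - 0.42*c + 6.59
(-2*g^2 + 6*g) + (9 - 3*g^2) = -5*g^2 + 6*g + 9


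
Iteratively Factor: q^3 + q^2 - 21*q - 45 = (q - 5)*(q^2 + 6*q + 9) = (q - 5)*(q + 3)*(q + 3)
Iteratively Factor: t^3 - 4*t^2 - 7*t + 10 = (t + 2)*(t^2 - 6*t + 5) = (t - 1)*(t + 2)*(t - 5)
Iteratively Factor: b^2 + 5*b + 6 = (b + 3)*(b + 2)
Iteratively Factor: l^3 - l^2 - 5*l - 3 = (l + 1)*(l^2 - 2*l - 3) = (l - 3)*(l + 1)*(l + 1)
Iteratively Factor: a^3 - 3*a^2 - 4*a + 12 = (a - 3)*(a^2 - 4) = (a - 3)*(a + 2)*(a - 2)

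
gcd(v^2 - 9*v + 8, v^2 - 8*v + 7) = v - 1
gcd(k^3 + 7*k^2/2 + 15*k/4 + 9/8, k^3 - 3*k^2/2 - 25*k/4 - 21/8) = k^2 + 2*k + 3/4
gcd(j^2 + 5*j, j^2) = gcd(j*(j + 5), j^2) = j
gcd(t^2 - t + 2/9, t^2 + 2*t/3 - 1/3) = t - 1/3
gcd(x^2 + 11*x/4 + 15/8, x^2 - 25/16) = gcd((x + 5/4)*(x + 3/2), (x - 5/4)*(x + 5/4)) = x + 5/4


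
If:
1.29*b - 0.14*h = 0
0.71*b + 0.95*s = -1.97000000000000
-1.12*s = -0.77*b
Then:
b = -1.45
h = -13.32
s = -0.99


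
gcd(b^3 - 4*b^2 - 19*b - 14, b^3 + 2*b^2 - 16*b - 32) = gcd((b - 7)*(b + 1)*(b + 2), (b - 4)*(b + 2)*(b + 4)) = b + 2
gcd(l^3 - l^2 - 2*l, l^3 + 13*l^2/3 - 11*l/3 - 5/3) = 1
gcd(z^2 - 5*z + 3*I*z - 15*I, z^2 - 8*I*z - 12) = 1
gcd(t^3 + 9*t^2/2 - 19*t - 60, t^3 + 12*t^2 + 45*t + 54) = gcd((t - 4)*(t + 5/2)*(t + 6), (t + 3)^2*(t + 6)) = t + 6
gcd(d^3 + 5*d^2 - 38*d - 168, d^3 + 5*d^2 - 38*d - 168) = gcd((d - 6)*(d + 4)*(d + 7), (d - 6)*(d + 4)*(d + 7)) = d^3 + 5*d^2 - 38*d - 168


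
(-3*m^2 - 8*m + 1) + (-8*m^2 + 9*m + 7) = -11*m^2 + m + 8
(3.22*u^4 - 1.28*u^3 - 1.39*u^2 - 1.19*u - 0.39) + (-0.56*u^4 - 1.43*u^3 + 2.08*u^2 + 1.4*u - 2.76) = 2.66*u^4 - 2.71*u^3 + 0.69*u^2 + 0.21*u - 3.15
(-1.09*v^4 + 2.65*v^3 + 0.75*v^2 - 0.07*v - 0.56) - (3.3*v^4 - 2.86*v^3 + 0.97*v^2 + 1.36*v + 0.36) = -4.39*v^4 + 5.51*v^3 - 0.22*v^2 - 1.43*v - 0.92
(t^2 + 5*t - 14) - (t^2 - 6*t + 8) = 11*t - 22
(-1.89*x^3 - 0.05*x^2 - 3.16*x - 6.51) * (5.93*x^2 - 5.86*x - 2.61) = -11.2077*x^5 + 10.7789*x^4 - 13.5129*x^3 - 19.9562*x^2 + 46.3962*x + 16.9911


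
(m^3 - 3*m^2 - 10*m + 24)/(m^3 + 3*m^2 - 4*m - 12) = (m - 4)/(m + 2)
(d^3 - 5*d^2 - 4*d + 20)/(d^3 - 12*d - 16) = (d^2 - 7*d + 10)/(d^2 - 2*d - 8)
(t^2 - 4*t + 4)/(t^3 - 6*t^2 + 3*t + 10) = (t - 2)/(t^2 - 4*t - 5)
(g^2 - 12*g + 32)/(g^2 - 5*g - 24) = (g - 4)/(g + 3)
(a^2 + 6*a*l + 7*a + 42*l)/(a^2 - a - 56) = (a + 6*l)/(a - 8)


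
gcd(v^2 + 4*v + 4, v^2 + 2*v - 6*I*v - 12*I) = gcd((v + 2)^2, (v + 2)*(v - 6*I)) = v + 2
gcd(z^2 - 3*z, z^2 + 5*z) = z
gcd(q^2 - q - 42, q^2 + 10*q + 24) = q + 6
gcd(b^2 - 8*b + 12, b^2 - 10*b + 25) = 1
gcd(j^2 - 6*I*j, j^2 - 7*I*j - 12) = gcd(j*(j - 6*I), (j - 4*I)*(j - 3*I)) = 1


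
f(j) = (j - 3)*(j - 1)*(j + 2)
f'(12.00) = 379.00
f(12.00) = 1386.00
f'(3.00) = 10.00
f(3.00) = 0.00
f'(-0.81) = 0.21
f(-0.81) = 8.21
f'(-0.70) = -0.73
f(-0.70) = 8.18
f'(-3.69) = 50.61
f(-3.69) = -53.03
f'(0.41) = -6.14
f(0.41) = 3.68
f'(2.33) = 1.97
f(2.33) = -3.86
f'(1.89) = -1.84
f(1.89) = -3.84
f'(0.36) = -6.05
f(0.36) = 3.99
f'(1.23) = -5.38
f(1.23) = -1.31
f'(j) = (j - 3)*(j - 1) + (j - 3)*(j + 2) + (j - 1)*(j + 2)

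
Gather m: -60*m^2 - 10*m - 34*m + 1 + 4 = -60*m^2 - 44*m + 5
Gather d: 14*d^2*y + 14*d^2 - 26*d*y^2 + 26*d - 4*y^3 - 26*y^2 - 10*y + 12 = d^2*(14*y + 14) + d*(26 - 26*y^2) - 4*y^3 - 26*y^2 - 10*y + 12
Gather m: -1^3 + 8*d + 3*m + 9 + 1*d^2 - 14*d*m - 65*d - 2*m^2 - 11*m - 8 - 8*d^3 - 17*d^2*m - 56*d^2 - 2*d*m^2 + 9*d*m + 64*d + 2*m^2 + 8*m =-8*d^3 - 55*d^2 - 2*d*m^2 + 7*d + m*(-17*d^2 - 5*d)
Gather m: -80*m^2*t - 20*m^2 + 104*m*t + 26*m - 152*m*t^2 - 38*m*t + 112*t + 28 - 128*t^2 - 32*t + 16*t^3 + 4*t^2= m^2*(-80*t - 20) + m*(-152*t^2 + 66*t + 26) + 16*t^3 - 124*t^2 + 80*t + 28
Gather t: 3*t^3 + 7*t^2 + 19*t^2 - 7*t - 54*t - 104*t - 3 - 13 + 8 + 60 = 3*t^3 + 26*t^2 - 165*t + 52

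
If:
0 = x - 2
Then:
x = 2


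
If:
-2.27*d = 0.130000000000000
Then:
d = -0.06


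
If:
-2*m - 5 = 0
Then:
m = -5/2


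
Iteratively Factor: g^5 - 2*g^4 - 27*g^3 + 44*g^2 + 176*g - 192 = (g - 4)*(g^4 + 2*g^3 - 19*g^2 - 32*g + 48) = (g - 4)^2*(g^3 + 6*g^2 + 5*g - 12) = (g - 4)^2*(g + 3)*(g^2 + 3*g - 4) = (g - 4)^2*(g - 1)*(g + 3)*(g + 4)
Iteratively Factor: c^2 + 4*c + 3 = (c + 1)*(c + 3)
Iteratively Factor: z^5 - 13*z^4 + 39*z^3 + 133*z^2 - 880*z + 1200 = (z + 4)*(z^4 - 17*z^3 + 107*z^2 - 295*z + 300) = (z - 3)*(z + 4)*(z^3 - 14*z^2 + 65*z - 100) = (z - 5)*(z - 3)*(z + 4)*(z^2 - 9*z + 20) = (z - 5)*(z - 4)*(z - 3)*(z + 4)*(z - 5)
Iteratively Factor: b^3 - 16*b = (b + 4)*(b^2 - 4*b) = b*(b + 4)*(b - 4)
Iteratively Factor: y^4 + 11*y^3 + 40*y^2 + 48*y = (y + 4)*(y^3 + 7*y^2 + 12*y) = (y + 4)^2*(y^2 + 3*y) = y*(y + 4)^2*(y + 3)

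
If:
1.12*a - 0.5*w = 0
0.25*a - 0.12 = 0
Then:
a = 0.48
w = 1.08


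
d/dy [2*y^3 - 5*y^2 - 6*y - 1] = 6*y^2 - 10*y - 6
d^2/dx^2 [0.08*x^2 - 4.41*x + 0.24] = 0.160000000000000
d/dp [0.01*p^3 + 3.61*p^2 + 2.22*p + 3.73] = 0.03*p^2 + 7.22*p + 2.22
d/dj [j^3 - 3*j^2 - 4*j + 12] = 3*j^2 - 6*j - 4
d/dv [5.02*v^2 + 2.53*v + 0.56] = 10.04*v + 2.53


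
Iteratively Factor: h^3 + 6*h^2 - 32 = (h + 4)*(h^2 + 2*h - 8) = (h + 4)^2*(h - 2)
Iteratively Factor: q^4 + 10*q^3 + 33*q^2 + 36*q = (q + 4)*(q^3 + 6*q^2 + 9*q) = (q + 3)*(q + 4)*(q^2 + 3*q) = (q + 3)^2*(q + 4)*(q)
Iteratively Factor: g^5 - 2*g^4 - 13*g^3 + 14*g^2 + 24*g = (g + 1)*(g^4 - 3*g^3 - 10*g^2 + 24*g) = (g - 2)*(g + 1)*(g^3 - g^2 - 12*g) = g*(g - 2)*(g + 1)*(g^2 - g - 12) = g*(g - 4)*(g - 2)*(g + 1)*(g + 3)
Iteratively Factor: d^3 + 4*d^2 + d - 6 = (d - 1)*(d^2 + 5*d + 6) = (d - 1)*(d + 2)*(d + 3)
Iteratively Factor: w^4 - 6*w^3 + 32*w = (w)*(w^3 - 6*w^2 + 32) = w*(w - 4)*(w^2 - 2*w - 8) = w*(w - 4)*(w + 2)*(w - 4)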